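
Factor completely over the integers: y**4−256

(y+4)(y−4)(y**2+16)

(y)⁴ − (4)⁴ = ((y)² − (4)²)((y)² + (4)²); the first factor splits again, the second (y**2+16) is irreducible.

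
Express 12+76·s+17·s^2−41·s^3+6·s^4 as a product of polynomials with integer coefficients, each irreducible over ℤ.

(6·s+1)·(s+1)·(s−2)·(s−6)

Trying the rational-root candidates, s = −1 is a root, so (s+1) divides it; the quotient is 6·s^3−47·s^2+64·s+12.
Continuing, s = 2 is a root, so (s−2) divides it; the quotient is 6·s^2−35·s−6.
The remaining quadratic factors as (s−6)(6·s+1).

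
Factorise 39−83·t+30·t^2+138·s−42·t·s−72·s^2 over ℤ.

Group: 5·t·(6·t+6·s−13) + (−12·s−3)·(6·t+6·s−13); both groups contain (6·t+6·s−13).

(5·t−12·s−3)·(6·t+6·s−13)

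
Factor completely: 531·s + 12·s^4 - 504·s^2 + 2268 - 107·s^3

By the rational root theorem, s = -3 is a root, so (s + 3) divides it; the quotient is 12·s^3 - 143·s^2 - 75·s + 756.
Continuing, s = 12 is a root, so (s - 12) is a factor; dividing leaves 12·s^2 + s - 63.
The remaining quadratic factors as (4·s - 9)(3·s + 7).

(3·s + 7)·(4·s - 9)·(s + 3)·(s - 12)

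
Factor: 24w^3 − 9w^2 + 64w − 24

Group as (24w^3 + 64w) + (−9w^2 − 24) = 8w(3w^2 + 8) − 3(3w^2 + 8).
Both groups share the factor (3w^2 + 8).

(8w − 3)(3w^2 + 8)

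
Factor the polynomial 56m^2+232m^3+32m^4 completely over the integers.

Pull out the common factor 8m^2, then factor the remaining trinomial.

8m^2(4m+1)(m+7)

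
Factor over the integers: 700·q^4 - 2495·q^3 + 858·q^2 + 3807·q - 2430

(4·q - 9)·(5·q + 6)·(5·q - 9)·(7·q - 5)

Testing divisors of the constant over divisors of the leading coefficient, q = -6/5 is a root, giving the factor (5·q + 6) and quotient 140·q^3 - 667·q^2 + 972·q - 405.
Continuing, q = 5/7 is a root, giving the factor (7·q - 5) and quotient 20·q^2 - 81·q + 81.
The remaining quadratic factors as (5·q - 9)(4·q - 9).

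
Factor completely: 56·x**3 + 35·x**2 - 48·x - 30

Group as (56·x**3 - 48·x) + (35·x**2 - 30) = 8·x·(7·x**2 - 6) + 5·(7·x**2 - 6).
Both groups share the factor (7·x**2 - 6).

(8·x + 5)·(7·x**2 - 6)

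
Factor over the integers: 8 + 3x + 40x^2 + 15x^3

Group as (15x^3 + 3x) + (40x^2 + 8) = 3x(5x^2 + 1) + 8(5x^2 + 1).
Both groups share the factor (5x^2 + 1).

(3x + 8)(5x^2 + 1)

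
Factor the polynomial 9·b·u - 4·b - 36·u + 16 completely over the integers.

(9·u - 4)·(b - 4)

Group as (9·b·u - 4·b) + (-36·u + 16) = b·(9·u - 4) - 4·(9·u - 4).
Both groups share the factor (9·u - 4).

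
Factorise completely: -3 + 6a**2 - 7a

(2a - 3)(3a + 1)

Need a pair with product 6·(-3) = -18 and sum -7: that's -9 and 2.
Split the middle term: 6a**2 - 9a + 2a - 3 = 3a(2a - 3) + (2a - 3).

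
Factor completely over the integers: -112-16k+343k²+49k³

Testing divisors of the constant over divisors of the leading coefficient, k = -4/7 is a root, so (7k+4) is a factor; dividing leaves 7k²+45k-28.
The remaining quadratic factors as (7k-4)(k+7).

(7k+4)(7k-4)(k+7)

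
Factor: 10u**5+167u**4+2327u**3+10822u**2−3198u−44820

By the rational root theorem, u = −6 is a root, so (u+6) is a factor; dividing leaves 10u**4+107u**3+1685u**2+712u−7470.
Continuing, u = −5/2 is a root, so (2u+5) divides it; the quotient is 5u**3+41u**2+740u−1494.
Continuing, u = 9/5 is a root, giving the factor (5u−9) and quotient u**2+10u+166.
The quadratic u**2+10u+166 has discriminant −564 < 0 and is irreducible over ℤ.

(2u+5)(5u−9)(u+6)(u**2+10u+166)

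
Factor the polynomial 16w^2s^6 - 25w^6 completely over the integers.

Pull out the common factor w^2, leaving -25w^4 + 16s^6.
Recognize a difference of squares with the parts 4s^3 and 5w^2.

-w^2(5w^2 - 4s^3)(5w^2 + 4s^3)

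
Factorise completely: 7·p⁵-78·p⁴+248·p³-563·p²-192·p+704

(7·p-8)·(p+1)·(p-8)·(p²-3·p+11)

By the rational root theorem, p = 8/7 is a root, so (7·p-8) divides it; the quotient is p⁴-10·p³+24·p²-53·p-88.
Then p = -1 is a root, so (p+1) divides it; the quotient is p³-11·p²+35·p-88.
Then p = 8 is a root, so (p-8) divides it; the quotient is p²-3·p+11.
The quadratic p²-3·p+11 has discriminant -35 < 0 and is irreducible over ℤ.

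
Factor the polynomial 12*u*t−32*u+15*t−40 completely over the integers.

Group as (12*u*t−32*u) + (15*t−40) = 4*u*(3*t−8) + 5*(3*t−8).
Both groups share the factor (3*t−8).

(3*t−8)*(4*u+5)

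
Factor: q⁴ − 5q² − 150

Substitute u = q² to get a quadratic in u, then factor.
q² + 10 is irreducible over ℤ (always positive, so no real roots).
q² − 15 is irreducible over ℤ (15 is not a perfect square).

(q² + 10)(q² − 15)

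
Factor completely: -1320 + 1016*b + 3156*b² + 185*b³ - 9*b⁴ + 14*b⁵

Trying the rational-root candidates, b = -6/7 is a root, so (7*b + 6) divides it; the quotient is 2*b⁴ - 3*b³ + 29*b² + 426*b - 220.
Continuing, b = 1/2 is a root, so (2*b - 1) divides it; the quotient is b³ - b² + 14*b + 220.
Then b = -5 is a root, so (b + 5) divides it; the quotient is b² - 6*b + 44.
The quadratic b² - 6*b + 44 has discriminant -140 < 0 and is irreducible over ℤ.

(2*b - 1)*(7*b + 6)*(b + 5)*(b² - 6*b + 44)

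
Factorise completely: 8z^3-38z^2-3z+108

Among the possible rational roots, z = 4 is a root, so (z-4) is a factor; dividing leaves 8z^2-6z-27.
The remaining quadratic factors as (2z+3)(4z-9).

(2z+3)(4z-9)(z-4)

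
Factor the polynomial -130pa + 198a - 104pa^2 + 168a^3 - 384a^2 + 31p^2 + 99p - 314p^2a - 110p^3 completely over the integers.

Group: 10p(-11p^2 - 16pa - 9p + 12a^2 - 18a) + (14a - 11)(-11p^2 - 16pa - 9p + 12a^2 - 18a); both groups contain (-11p^2 - 16pa - 9p + 12a^2 - 18a), so (10p + 14a - 11) is a factor with cofactor -11p^2 - 16pa - 9p + 12a^2 - 18a.
The cofactor groups again: -11p^2 - 16pa - 9p + 12a^2 - 18a = -11p(p + 2a) + (6a - 9)(p + 2a); both groups contain (p + 2a), giving -(11p - 6a + 9)(p + 2a).

-(11p - 6a + 9)(10p + 14a - 11)(p + 2a)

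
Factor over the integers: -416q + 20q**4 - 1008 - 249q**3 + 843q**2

(4q - 9)(5q + 4)(q - 4)(q - 7)

By the rational root theorem, q = -4/5 is a root, giving the factor (5q + 4) and quotient 4q**3 - 53q**2 + 211q - 252.
Next, q = 9/4 is a root, so (4q - 9) divides it; the quotient is q**2 - 11q + 28.
The remaining quadratic factors as (q - 7)(q - 4).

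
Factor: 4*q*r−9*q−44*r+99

(4*r−9)*(q−11)

Group as (4*q*r−9*q) + (−44*r+99) = q*(4*r−9) − 11*(4*r−9).
Both groups share the factor (4*r−9).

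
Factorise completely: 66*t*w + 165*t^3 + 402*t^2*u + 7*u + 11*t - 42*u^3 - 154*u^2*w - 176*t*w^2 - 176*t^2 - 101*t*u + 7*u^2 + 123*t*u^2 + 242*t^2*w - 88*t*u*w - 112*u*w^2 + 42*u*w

(11*t + 7*u)*(15*t - 3*u - 8*w - 1)*(t + 2*u + 2*w - 1)

Group: 15*t*(11*t^2 + 29*t*u + 22*t*w - 11*t + 14*u^2 + 14*u*w - 7*u) + (-3*u - 8*w - 1)*(11*t^2 + 29*t*u + 22*t*w - 11*t + 14*u^2 + 14*u*w - 7*u); both groups contain (11*t^2 + 29*t*u + 22*t*w - 11*t + 14*u^2 + 14*u*w - 7*u), so (15*t - 3*u - 8*w - 1) is a factor with cofactor 11*t^2 + 29*t*u + 22*t*w - 11*t + 14*u^2 + 14*u*w - 7*u.
The cofactor groups again: 11*t^2 + 29*t*u + 22*t*w - 11*t + 14*u^2 + 14*u*w - 7*u = t*(11*t + 7*u) + (2*u + 2*w - 1)*(11*t + 7*u); both groups contain (11*t + 7*u), giving (t + 2*u + 2*w - 1)*(11*t + 7*u).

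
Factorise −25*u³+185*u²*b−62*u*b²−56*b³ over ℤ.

−(5*u−4*b)*(u−7*b)*(5*u+2*b)

Group: 5*u*(−5*u²+33*u*b+14*b²) − 4*b*(−5*u²+33*u*b+14*b²); both groups contain (−5*u²+33*u*b+14*b²), so (5*u−4*b) is a factor with cofactor −5*u²+33*u*b+14*b².
The cofactor groups again: −5*u²+33*u*b+14*b² = −u*(5*u+2*b) + 7*b*(5*u+2*b); both groups contain (5*u+2*b), giving −(u−7*b)*(5*u+2*b).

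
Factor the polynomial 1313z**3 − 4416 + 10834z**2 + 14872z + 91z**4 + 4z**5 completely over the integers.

(4z − 1)(z + 12)(z + 2)(z**2 + 9z + 184)

Trying the rational-root candidates, z = −12 is a root, giving the factor (z + 12) and quotient 4z**4 + 43z**3 + 797z**2 + 1270z − 368.
Next, z = −2 is a root, so (z + 2) is a factor; dividing leaves 4z**3 + 35z**2 + 727z − 184.
Then z = 1/4 is a root, giving the factor (4z − 1) and quotient z**2 + 9z + 184.
The quadratic z**2 + 9z + 184 has discriminant −655 < 0 and is irreducible over ℤ.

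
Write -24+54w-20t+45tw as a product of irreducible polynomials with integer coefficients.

Group as (45tw-20t) + (54w-24) = 5t(9w-4) + 6(9w-4).
Both groups share the factor (9w-4).

(5t+6)(9w-4)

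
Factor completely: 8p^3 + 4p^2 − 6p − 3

(2p + 1)(4p^2 − 3)

Group as (8p^3 − 6p) + (4p^2 − 3) = 2p(4p^2 − 3) + (4p^2 − 3).
Both groups share the factor (4p^2 − 3).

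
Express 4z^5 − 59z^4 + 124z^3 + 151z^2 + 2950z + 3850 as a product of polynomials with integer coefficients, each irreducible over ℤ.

(4z + 5)(z − 11)(z − 7)(z^2 + 2z + 10)

By the rational root theorem, z = 11 is a root, so (z − 11) is a factor; dividing leaves 4z^4 − 15z^3 − 41z^2 − 300z − 350.
Then z = 7 is a root, so (z − 7) divides it; the quotient is 4z^3 + 13z^2 + 50z + 50.
Next, z = −5/4 is a root, so (4z + 5) divides it; the quotient is z^2 + 2z + 10.
The quadratic z^2 + 2z + 10 has discriminant −36 < 0 and is irreducible over ℤ.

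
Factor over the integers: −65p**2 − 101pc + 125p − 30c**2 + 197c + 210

−(13p + 15c + 14)(5p + 2c − 15)

Group: −5p(13p + 15c + 14) + (−2c + 15)(13p + 15c + 14); both groups contain (13p + 15c + 14).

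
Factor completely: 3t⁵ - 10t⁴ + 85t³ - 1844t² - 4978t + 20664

(3t - 7)(t + 4)(t - 9)(t² + 4t + 82)

By the rational root theorem, t = 7/3 is a root, giving the factor (3t - 7) and quotient t⁴ - t³ + 26t² - 554t - 2952.
Then t = -4 is a root, so (t + 4) is a factor; dividing leaves t³ - 5t² + 46t - 738.
Next, t = 9 is a root, so (t - 9) is a factor; dividing leaves t² + 4t + 82.
The quadratic t² + 4t + 82 has discriminant -312 < 0 and is irreducible over ℤ.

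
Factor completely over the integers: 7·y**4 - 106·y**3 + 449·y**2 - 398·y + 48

(7·y - 1)·(y - 1)·(y - 6)·(y - 8)

By the rational root theorem, y = 6 is a root, giving the factor (y - 6) and quotient 7·y**3 - 64·y**2 + 65·y - 8.
Then y = 8 is a root, giving the factor (y - 8) and quotient 7·y**2 - 8·y + 1.
The remaining quadratic factors as (7·y - 1)(y - 1).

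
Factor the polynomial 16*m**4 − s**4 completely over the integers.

(2*m + s)*(2*m − s)*(4*m**2 + s**2)

(2*m)⁴ − (s)⁴ = ((2*m)² − (s)²)((2*m)² + (s)²); the first factor splits again, the second (4*m**2 + s**2) is irreducible.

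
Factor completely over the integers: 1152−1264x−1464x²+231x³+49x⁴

Among the possible rational roots, x = −9/7 is a root, so (7x+9) is a factor; dividing leaves 7x³+24x²−240x+128.
Then x = −8 is a root, so (x+8) is a factor; dividing leaves 7x²−32x+16.
The remaining quadratic factors as (7x−4)(x−4).

(7x+9)(7x−4)(x+8)(x−4)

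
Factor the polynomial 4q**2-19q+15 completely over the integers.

(4q-15)(q-1)

Need a pair with product 4·15 = 60 and sum -19: that's -4 and -15.
Split the middle term: 4q**2-4q - 15q+15 = 4q(q-1) - 15(q-1).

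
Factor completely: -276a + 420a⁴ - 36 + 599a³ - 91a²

(3a - 2)(4a + 3)(5a + 6)(7a + 1)

Trying the rational-root candidates, a = -3/4 is a root, giving the factor (4a + 3) and quotient 105a³ + 71a² - 76a - 12.
Continuing, a = -6/5 is a root, giving the factor (5a + 6) and quotient 21a² - 11a - 2.
The remaining quadratic factors as (3a - 2)(7a + 1).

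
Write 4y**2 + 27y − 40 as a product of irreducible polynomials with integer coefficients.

(4y − 5)(y + 8)

Need a pair with product 4·(−40) = −160 and sum 27: that's −5 and 32.
Split the middle term: 4y**2 − 5y + 32y − 40 = y(4y − 5) + 8(4y − 5).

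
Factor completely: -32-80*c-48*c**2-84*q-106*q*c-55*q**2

Group: -11*q*(5*q+6*c+4) + (-8*c-8)*(5*q+6*c+4); both groups contain (5*q+6*c+4).

-(5*q+6*c+4)*(11*q+8*c+8)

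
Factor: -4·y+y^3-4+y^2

(y+1)·(y+2)·(y-2)

Testing divisors of the constant over divisors of the leading coefficient, y = -2 is a root, so (y+2) is a factor; dividing leaves y^2-y-2.
The remaining quadratic factors as (y+1)(y-2).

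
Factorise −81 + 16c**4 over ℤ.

(2c + 3)(2c − 3)(4c**2 + 9)

Difference of squares twice: with A = 2c and B = 3, A⁴ − B⁴ = (A² − B²)(A² + B²), and A² − B² factors again.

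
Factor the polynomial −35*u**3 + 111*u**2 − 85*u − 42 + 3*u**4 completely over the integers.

By the rational root theorem, u = 3 is a root, so (u − 3) is a factor; dividing leaves 3*u**3 − 26*u**2 + 33*u + 14.
Continuing, u = 7 is a root, so (u − 7) divides it; the quotient is 3*u**2 − 5*u − 2.
The remaining quadratic factors as (u − 2)(3*u + 1).

(3*u + 1)*(u − 2)*(u − 3)*(u − 7)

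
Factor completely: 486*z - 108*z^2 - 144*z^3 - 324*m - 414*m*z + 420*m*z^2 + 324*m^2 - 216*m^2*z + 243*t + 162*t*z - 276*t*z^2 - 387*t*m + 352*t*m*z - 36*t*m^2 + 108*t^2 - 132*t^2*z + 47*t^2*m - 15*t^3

Group: 3*t*(-5*t^2 + 9*t*m - 34*t*z + 36*t + 54*m*z - 81*m - 24*z^2 - 18*z + 81) + (-4*m + 6*z)*(-5*t^2 + 9*t*m - 34*t*z + 36*t + 54*m*z - 81*m - 24*z^2 - 18*z + 81); both groups contain (-5*t^2 + 9*t*m - 34*t*z + 36*t + 54*m*z - 81*m - 24*z^2 - 18*z + 81), so (3*t - 4*m + 6*z) is a factor with cofactor -5*t^2 + 9*t*m - 34*t*z + 36*t + 54*m*z - 81*m - 24*z^2 - 18*z + 81.
The cofactor groups again: -5*t^2 + 9*t*m - 34*t*z + 36*t + 54*m*z - 81*m - 24*z^2 - 18*z + 81 = -t*(5*t - 9*m + 4*z + 9) + (-6*z + 9)*(5*t - 9*m + 4*z + 9); both groups contain (5*t - 9*m + 4*z + 9), giving -(t + 6*z - 9)*(5*t - 9*m + 4*z + 9).

-(3*t - 4*m + 6*z)*(5*t - 9*m + 4*z + 9)*(t + 6*z - 9)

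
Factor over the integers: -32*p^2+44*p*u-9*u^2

Group: -8*p*(4*p-u) + 9*u*(4*p-u); both groups contain (4*p-u).

-(4*p-u)*(8*p-9*u)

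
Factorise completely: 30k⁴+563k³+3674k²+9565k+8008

(2k+13)(3k+11)(5k+8)(k+7)

Testing divisors of the constant over divisors of the leading coefficient, k = -8/5 is a root, giving the factor (5k+8) and quotient 6k³+103k²+570k+1001.
Then k = -13/2 is a root, giving the factor (2k+13) and quotient 3k²+32k+77.
The remaining quadratic factors as (3k+11)(k+7).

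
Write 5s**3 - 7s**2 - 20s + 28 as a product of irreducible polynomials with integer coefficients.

(5s - 7)(s + 2)(s - 2)

By the rational root theorem, s = 2 is a root, giving the factor (s - 2) and quotient 5s**2 + 3s - 14.
The remaining quadratic factors as (s + 2)(5s - 7).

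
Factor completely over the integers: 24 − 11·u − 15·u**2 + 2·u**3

Testing divisors of the constant over divisors of the leading coefficient, u = −3/2 is a root, giving the factor (2·u + 3) and quotient u**2 − 9·u + 8.
The remaining quadratic factors as (u − 8)(u − 1).

(2·u + 3)·(u − 1)·(u − 8)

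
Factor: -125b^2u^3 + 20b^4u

5b^2u(2b + 5u)(2b - 5u)

Every term has a factor of 5b^2u. Then 4b^2 - 25u^2 = (2b)² − (5u)².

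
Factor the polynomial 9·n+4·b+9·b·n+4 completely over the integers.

(9·n+4)·(b+1)

Group as (9·b·n+4·b) + (9·n+4) = b·(9·n+4) + (9·n+4).
Both groups share the factor (9·n+4).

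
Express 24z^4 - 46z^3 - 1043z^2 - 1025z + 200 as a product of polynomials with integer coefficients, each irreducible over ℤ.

Trying the rational-root candidates, z = 8 is a root, so (z - 8) divides it; the quotient is 24z^3 + 146z^2 + 125z - 25.
Then z = -5/4 is a root, so (4z + 5) is a factor; dividing leaves 6z^2 + 29z - 5.
The remaining quadratic factors as (z + 5)(6z - 1).

(4z + 5)(6z - 1)(z + 5)(z - 8)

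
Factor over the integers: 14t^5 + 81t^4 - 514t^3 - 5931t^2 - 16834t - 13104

Among the possible rational roots, t = -9/7 is a root, so (7t + 9) divides it; the quotient is 2t^4 + 9t^3 - 85t^2 - 738t - 1456.
Then t = 8 is a root, so (t - 8) is a factor; dividing leaves 2t^3 + 25t^2 + 115t + 182.
Then t = -7/2 is a root, so (2t + 7) divides it; the quotient is t^2 + 9t + 26.
The quadratic t^2 + 9t + 26 has discriminant -23 < 0 and is irreducible over ℤ.

(2t + 7)(7t + 9)(t - 8)(t^2 + 9t + 26)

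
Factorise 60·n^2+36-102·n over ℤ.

6·(2·n-1)·(5·n-6)

Pull out the common factor 6, then factor the remaining trinomial.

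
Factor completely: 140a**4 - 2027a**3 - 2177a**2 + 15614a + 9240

By the rational root theorem, a = 15 is a root, so (a - 15) is a factor; dividing leaves 140a**3 + 73a**2 - 1082a - 616.
Then a = -11/4 is a root, so (4a + 11) divides it; the quotient is 35a**2 - 78a - 56.
The remaining quadratic factors as (5a - 14)(7a + 4).

(4a + 11)(5a - 14)(7a + 4)(a - 15)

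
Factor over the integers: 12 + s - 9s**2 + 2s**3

By the rational root theorem, s = -1 is a root, so (s + 1) is a factor; dividing leaves 2s**2 - 11s + 12.
The remaining quadratic factors as (2s - 3)(s - 4).

(2s - 3)(s + 1)(s - 4)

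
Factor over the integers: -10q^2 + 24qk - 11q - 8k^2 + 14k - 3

-(5q - 2k + 3)(2q - 4k + 1)

Group: -2q(5q - 2k + 3) + (4k - 1)(5q - 2k + 3); both groups contain (5q - 2k + 3).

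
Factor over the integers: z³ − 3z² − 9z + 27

(z + 3)(z − 3)²

Group as (z³ − 9z) + (−3z² + 27) = z(z² − 9) − 3(z² − 9).
Both groups share the factor (z² − 9).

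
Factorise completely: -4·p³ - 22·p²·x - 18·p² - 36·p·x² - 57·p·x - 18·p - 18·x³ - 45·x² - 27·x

-(2·p + 2·x + 3)·(2·p + 3·x)·(p + 3·x + 3)

Group: 2·p·(-2·p² - 8·p·x - 9·p - 6·x² - 15·x - 9) + 3·x·(-2·p² - 8·p·x - 9·p - 6·x² - 15·x - 9); both groups contain (-2·p² - 8·p·x - 9·p - 6·x² - 15·x - 9), so (2·p + 3·x) is a factor with cofactor -2·p² - 8·p·x - 9·p - 6·x² - 15·x - 9.
The cofactor groups again: -2·p² - 8·p·x - 9·p - 6·x² - 15·x - 9 = -2·p·(p + 3·x + 3) + (-2·x - 3)·(p + 3·x + 3); both groups contain (p + 3·x + 3), giving -(2·p + 2·x + 3)·(p + 3·x + 3).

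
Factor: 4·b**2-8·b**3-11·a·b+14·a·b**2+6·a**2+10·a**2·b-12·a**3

-(2·a+2·b-1)·(2·a-b)·(3·a-4·b)

Group: 2·a·(-6·a**2+2·a·b+3·a+8·b**2-4·b) - b·(-6·a**2+2·a·b+3·a+8·b**2-4·b); both groups contain (-6·a**2+2·a·b+3·a+8·b**2-4·b), so (2·a-b) is a factor with cofactor -6·a**2+2·a·b+3·a+8·b**2-4·b.
The cofactor groups again: -6·a**2+2·a·b+3·a+8·b**2-4·b = -3·a·(2·a+2·b-1) + 4·b·(2·a+2·b-1); both groups contain (2·a+2·b-1), giving -(3·a-4·b)·(2·a+2·b-1).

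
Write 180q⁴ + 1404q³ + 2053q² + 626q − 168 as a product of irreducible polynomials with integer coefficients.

(5q + 4)(6q + 7)(6q − 1)(q + 6)

Testing divisors of the constant over divisors of the leading coefficient, q = −4/5 is a root, so (5q + 4) divides it; the quotient is 36q³ + 252q² + 209q − 42.
Then q = −7/6 is a root, so (6q + 7) divides it; the quotient is 6q² + 35q − 6.
The remaining quadratic factors as (q + 6)(6q − 1).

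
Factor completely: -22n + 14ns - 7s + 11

Group as (14ns - 22n) + (-7s + 11) = 2n(7s - 11) - (7s - 11).
Both groups share the factor (7s - 11).

(2n - 1)(7s - 11)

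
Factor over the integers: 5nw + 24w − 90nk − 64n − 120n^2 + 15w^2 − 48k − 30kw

−(15n + 5w + 8)(8n + 6k − 3w)

Group: −8n(15n + 5w + 8) + (−6k + 3w)(15n + 5w + 8); both groups contain (15n + 5w + 8).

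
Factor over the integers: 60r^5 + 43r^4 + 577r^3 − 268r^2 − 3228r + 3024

By the rational root theorem, r = 6/5 is a root, so (5r − 6) divides it; the quotient is 12r^4 + 23r^3 + 143r^2 + 118r − 504.
Continuing, r = 4/3 is a root, so (3r − 4) is a factor; dividing leaves 4r^3 + 13r^2 + 65r + 126.
Next, r = −9/4 is a root, so (4r + 9) divides it; the quotient is r^2 + r + 14.
The quadratic r^2 + r + 14 has discriminant −55 < 0 and is irreducible over ℤ.

(3r − 4)(4r + 9)(5r − 6)(r^2 + r + 14)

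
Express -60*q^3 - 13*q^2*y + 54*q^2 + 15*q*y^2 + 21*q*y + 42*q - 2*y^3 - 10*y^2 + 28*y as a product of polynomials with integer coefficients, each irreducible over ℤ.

Group: 5*q*(-12*q^2 - 5*q*y - 6*q + 2*y^2 - 4*y) + (-y - 7)*(-12*q^2 - 5*q*y - 6*q + 2*y^2 - 4*y); both groups contain (-12*q^2 - 5*q*y - 6*q + 2*y^2 - 4*y), so (5*q - y - 7) is a factor with cofactor -12*q^2 - 5*q*y - 6*q + 2*y^2 - 4*y.
The cofactor groups again: -12*q^2 - 5*q*y - 6*q + 2*y^2 - 4*y = -3*q*(4*q - y + 2) - 2*y*(4*q - y + 2); both groups contain (4*q - y + 2), giving -(3*q + 2*y)*(4*q - y + 2).

-(3*q + 2*y)*(4*q - y + 2)*(5*q - y - 7)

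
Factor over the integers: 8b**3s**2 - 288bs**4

8bs**2(b + 6s)(b - 6s)

Factor out 8bs**2, leaving b**2 - 36s**2, which is a difference of two squares.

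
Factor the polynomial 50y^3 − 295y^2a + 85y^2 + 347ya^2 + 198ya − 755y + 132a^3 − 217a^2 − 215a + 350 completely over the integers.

(5y − 11a − 14)(y − 4a + 5)(10y + 3a − 5)

Group: 5y(10y^2 − 37ya + 45y − 12a^2 + 35a − 25) + (−11a − 14)(10y^2 − 37ya + 45y − 12a^2 + 35a − 25); both groups contain (10y^2 − 37ya + 45y − 12a^2 + 35a − 25), so (5y − 11a − 14) is a factor with cofactor 10y^2 − 37ya + 45y − 12a^2 + 35a − 25.
The cofactor groups again: 10y^2 − 37ya + 45y − 12a^2 + 35a − 25 = 10y(y − 4a + 5) + (3a − 5)(y − 4a + 5); both groups contain (y − 4a + 5), giving (10y + 3a − 5)(y − 4a + 5).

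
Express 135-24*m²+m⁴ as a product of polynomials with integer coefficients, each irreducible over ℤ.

(m+3)*(m-3)*(m²-15)

Substitute u = m² to get a quadratic in u, then factor.
m²-15 is irreducible over ℤ (15 is not a perfect square).
m²-9 is a difference of squares.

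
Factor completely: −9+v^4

Substitute u = v^2 to get a quadratic in u, then factor.
v^2+3 is irreducible over ℤ (always positive, so no real roots).
v^2−3 is irreducible over ℤ (3 is not a perfect square).

(v^2+3)·(v^2−3)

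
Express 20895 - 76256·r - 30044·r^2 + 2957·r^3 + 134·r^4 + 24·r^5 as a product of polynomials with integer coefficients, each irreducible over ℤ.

Testing divisors of the constant over divisors of the leading coefficient, r = -7/3 is a root, so (3·r + 7) divides it; the quotient is 8·r^4 + 26·r^3 + 925·r^2 - 12173·r + 2985.
Then r = 15/2 is a root, giving the factor (2·r - 15) and quotient 4·r^3 + 43·r^2 + 785·r - 199.
Next, r = 1/4 is a root, so (4·r - 1) divides it; the quotient is r^2 + 11·r + 199.
The quadratic r^2 + 11·r + 199 has discriminant -675 < 0 and is irreducible over ℤ.

(2·r - 15)·(3·r + 7)·(4·r - 1)·(r^2 + 11·r + 199)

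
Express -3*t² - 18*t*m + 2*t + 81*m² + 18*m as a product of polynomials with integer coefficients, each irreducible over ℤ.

Group: -3*t*(t + 9*m) + (9*m + 2)*(t + 9*m); both groups contain (t + 9*m).

-(3*t - 9*m - 2)*(t + 9*m)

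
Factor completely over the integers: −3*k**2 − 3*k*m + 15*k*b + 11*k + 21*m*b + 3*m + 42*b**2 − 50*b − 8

−(k − 7*b − 1)*(3*k + 3*m + 6*b − 8)

Group: −3*k*(k − 7*b − 1) + (−3*m − 6*b + 8)*(k − 7*b − 1); both groups contain (k − 7*b − 1).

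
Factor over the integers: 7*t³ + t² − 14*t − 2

(7*t + 1)*(t² − 2)

Group as (7*t³ − 14*t) + (t² − 2) = 7*t*(t² − 2) + (t² − 2).
Both groups share the factor (t² − 2).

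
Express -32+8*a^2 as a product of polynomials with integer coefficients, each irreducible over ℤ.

Every term has a factor of 8. Then a^2-4 = (a)² − (2)².

8*(a+2)*(a-2)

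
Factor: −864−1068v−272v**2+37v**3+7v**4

(7v+9)(v+2)(v+8)(v−6)

Testing divisors of the constant over divisors of the leading coefficient, v = −9/7 is a root, so (7v+9) divides it; the quotient is v**3+4v**2−44v−96.
Next, v = 6 is a root, giving the factor (v−6) and quotient v**2+10v+16.
The remaining quadratic factors as (v+2)(v+8).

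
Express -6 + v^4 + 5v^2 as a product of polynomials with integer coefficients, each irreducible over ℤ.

Substitute u = v^2 to get a quadratic in u, then factor.
v^2 - 1 is a difference of squares.
v^2 + 6 is irreducible over ℤ (always positive, so no real roots).

(v + 1)(v - 1)(v^2 + 6)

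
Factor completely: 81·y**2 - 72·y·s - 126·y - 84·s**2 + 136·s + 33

(9·y - 14·s - 3)·(9·y + 6·s - 11)

Group: 9·y·(9·y - 14·s - 3) + (6·s - 11)·(9·y - 14·s - 3); both groups contain (9·y - 14·s - 3).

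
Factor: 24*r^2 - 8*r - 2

Pull out the common factor 2, then factor the remaining trinomial.

2*(2*r - 1)*(6*r + 1)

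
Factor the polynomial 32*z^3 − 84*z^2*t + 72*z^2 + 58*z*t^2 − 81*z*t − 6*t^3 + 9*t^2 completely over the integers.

Group: z*(32*z^2 − 52*z*t + 72*z + 6*t^2 − 9*t) − t*(32*z^2 − 52*z*t + 72*z + 6*t^2 − 9*t); both groups contain (32*z^2 − 52*z*t + 72*z + 6*t^2 − 9*t), so (z − t) is a factor with cofactor 32*z^2 − 52*z*t + 72*z + 6*t^2 − 9*t.
The cofactor groups again: 32*z^2 − 52*z*t + 72*z + 6*t^2 − 9*t = 4*z*(8*z − t) + (−6*t + 9)*(8*z − t); both groups contain (8*z − t), giving (4*z − 6*t + 9)*(8*z − t).

(4*z − 6*t + 9)*(8*z − t)*(z − t)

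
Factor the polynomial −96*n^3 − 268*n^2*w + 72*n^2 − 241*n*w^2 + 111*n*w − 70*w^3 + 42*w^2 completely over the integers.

Group: 8*n*(−12*n^2 − 23*n*w + 9*n − 10*w^2 + 6*w) + 7*w*(−12*n^2 − 23*n*w + 9*n − 10*w^2 + 6*w); both groups contain (−12*n^2 − 23*n*w + 9*n − 10*w^2 + 6*w), so (8*n + 7*w) is a factor with cofactor −12*n^2 − 23*n*w + 9*n − 10*w^2 + 6*w.
The cofactor groups again: −12*n^2 − 23*n*w + 9*n − 10*w^2 + 6*w = −4*n*(3*n + 2*w) + (−5*w + 3)*(3*n + 2*w); both groups contain (3*n + 2*w), giving −(4*n + 5*w − 3)*(3*n + 2*w).

−(3*n + 2*w)*(4*n + 5*w − 3)*(8*n + 7*w)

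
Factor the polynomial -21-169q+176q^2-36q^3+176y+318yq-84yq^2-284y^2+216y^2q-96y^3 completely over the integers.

Group: 8y(-12y^2+30yq-40y-18q^2+61q+7) + (2q-3)(-12y^2+30yq-40y-18q^2+61q+7); both groups contain (-12y^2+30yq-40y-18q^2+61q+7), so (8y+2q-3) is a factor with cofactor -12y^2+30yq-40y-18q^2+61q+7.
The cofactor groups again: -12y^2+30yq-40y-18q^2+61q+7 = -2y(6y-9q-1) + (2q-7)(6y-9q-1); both groups contain (6y-9q-1), giving -(2y-2q+7)(6y-9q-1).

-(2y-2q+7)(6y-9q-1)(8y+2q-3)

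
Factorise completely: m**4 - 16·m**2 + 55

(m**2 - 11)·(m**2 - 5)

Substitute u = m**2 to get a quadratic in u, then factor.
m**2 - 5 is irreducible over ℤ (5 is not a perfect square).
m**2 - 11 is irreducible over ℤ (11 is not a perfect square).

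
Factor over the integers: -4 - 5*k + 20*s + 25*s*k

Group as (25*s*k + 20*s) + (-5*k - 4) = 5*s*(5*k + 4) - (5*k + 4).
Both groups share the factor (5*k + 4).

(5*k + 4)*(5*s - 1)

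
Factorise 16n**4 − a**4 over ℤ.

(2n)⁴ − (a)⁴ = ((2n)² − (a)²)((2n)² + (a)²); the first factor splits again, the second (4n**2 + a**2) is irreducible.

(2n − a)(2n + a)(4n**2 + a**2)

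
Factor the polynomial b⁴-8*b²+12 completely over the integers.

Substitute u = b² to get a quadratic in u, then factor.
b²-6 is irreducible over ℤ (6 is not a perfect square).
b²-2 is irreducible over ℤ (2 is not a perfect square).

(b²-2)*(b²-6)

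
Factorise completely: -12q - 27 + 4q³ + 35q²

(4q + 3)(q + 9)(q - 1)

Testing divisors of the constant over divisors of the leading coefficient, q = 1 is a root, giving the factor (q - 1) and quotient 4q² + 39q + 27.
The remaining quadratic factors as (q + 9)(4q + 3).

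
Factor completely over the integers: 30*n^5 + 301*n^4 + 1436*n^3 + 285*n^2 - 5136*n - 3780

Trying the rational-root candidates, n = -5/6 is a root, giving the factor (6*n + 5) and quotient 5*n^4 + 46*n^3 + 201*n^2 - 120*n - 756.
Then n = -2 is a root, giving the factor (n + 2) and quotient 5*n^3 + 36*n^2 + 129*n - 378.
Then n = 9/5 is a root, so (5*n - 9) is a factor; dividing leaves n^2 + 9*n + 42.
The quadratic n^2 + 9*n + 42 has discriminant -87 < 0 and is irreducible over ℤ.

(5*n - 9)*(6*n + 5)*(n + 2)*(n^2 + 9*n + 42)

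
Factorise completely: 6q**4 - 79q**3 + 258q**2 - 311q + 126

Trying the rational-root candidates, q = 1 is a root, giving the factor (q - 1) and quotient 6q**3 - 73q**2 + 185q - 126.
Next, q = 9 is a root, so (q - 9) divides it; the quotient is 6q**2 - 19q + 14.
The remaining quadratic factors as (6q - 7)(q - 2).

(6q - 7)(q - 1)(q - 2)(q - 9)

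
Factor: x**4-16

Difference of squares twice: with A = x and B = 2, A⁴ − B⁴ = (A² − B²)(A² + B²), and A² − B² factors again.

(x+2)*(x-2)*(x**2+4)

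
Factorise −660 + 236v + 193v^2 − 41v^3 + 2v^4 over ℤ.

(2v − 3)(v + 2)(v − 10)(v − 11)

By the rational root theorem, v = 10 is a root, so (v − 10) is a factor; dividing leaves 2v^3 − 21v^2 − 17v + 66.
Continuing, v = 3/2 is a root, so (2v − 3) is a factor; dividing leaves v^2 − 9v − 22.
The remaining quadratic factors as (v + 2)(v − 11).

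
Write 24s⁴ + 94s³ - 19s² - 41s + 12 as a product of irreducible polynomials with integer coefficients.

By the rational root theorem, s = -3/4 is a root, giving the factor (4s + 3) and quotient 6s³ + 19s² - 19s + 4.
Next, s = 1/3 is a root, so (3s - 1) divides it; the quotient is 2s² + 7s - 4.
The remaining quadratic factors as (s + 4)(2s - 1).

(2s - 1)(3s - 1)(4s + 3)(s + 4)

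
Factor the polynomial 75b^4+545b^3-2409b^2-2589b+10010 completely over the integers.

By the rational root theorem, b = -10 is a root, giving the factor (b+10) and quotient 75b^3-205b^2-359b+1001.
Continuing, b = 7/3 is a root, so (3b-7) is a factor; dividing leaves 25b^2-10b-143.
The remaining quadratic factors as (5b+11)(5b-13).

(3b-7)(5b+11)(5b-13)(b+10)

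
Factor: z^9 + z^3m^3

Pull out the common factor z^3, leaving z^6 + m^3.
Recognize a sum of cubes with the parts z^2 and m.

z^3(z^2 + m)(z^4 − z^2m + m^2)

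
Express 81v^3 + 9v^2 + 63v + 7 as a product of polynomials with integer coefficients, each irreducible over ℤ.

(9v + 1)(9v^2 + 7)

Group as (81v^3 + 63v) + (9v^2 + 7) = 9v(9v^2 + 7) + (9v^2 + 7).
Both groups share the factor (9v^2 + 7).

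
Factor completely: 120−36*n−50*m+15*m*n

(3*n−10)*(5*m−12)

Group as (15*m*n−50*m) + (−36*n+120) = 5*m*(3*n−10) − 12*(3*n−10).
Both groups share the factor (3*n−10).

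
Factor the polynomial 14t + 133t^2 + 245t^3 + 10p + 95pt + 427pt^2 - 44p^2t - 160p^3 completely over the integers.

-(4p - 7t - 1)(5p + 7t)(8p + 5t + 2)

Group: 4p(-40p^2 - 81pt - 10p - 35t^2 - 14t) + (-7t - 1)(-40p^2 - 81pt - 10p - 35t^2 - 14t); both groups contain (-40p^2 - 81pt - 10p - 35t^2 - 14t), so (4p - 7t - 1) is a factor with cofactor -40p^2 - 81pt - 10p - 35t^2 - 14t.
The cofactor groups again: -40p^2 - 81pt - 10p - 35t^2 - 14t = -8p(5p + 7t) + (-5t - 2)(5p + 7t); both groups contain (5p + 7t), giving -(8p + 5t + 2)(5p + 7t).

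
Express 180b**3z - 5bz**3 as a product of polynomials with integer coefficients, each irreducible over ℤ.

Every term has a factor of 5bz. Then 36b**2 - z**2 = (6b)² − (z)².

5bz(6b + z)(6b - z)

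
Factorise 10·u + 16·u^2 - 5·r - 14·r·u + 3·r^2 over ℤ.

Group: 3·r·(r - 2·u) + (-8·u - 5)·(r - 2·u); both groups contain (r - 2·u).

(3·r - 8·u - 5)·(r - 2·u)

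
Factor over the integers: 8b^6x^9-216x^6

8x^6(b^2x-3)(b^4x^2+3b^2x+9)

Every term has a factor of 8x^6; factoring it out leaves b^6x^3-27.
Recognize a difference of cubes with the parts b^2x and 3.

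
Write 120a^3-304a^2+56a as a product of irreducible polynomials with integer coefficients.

8a(3a-7)(5a-1)

Pull out the common factor 8a, then factor the remaining trinomial.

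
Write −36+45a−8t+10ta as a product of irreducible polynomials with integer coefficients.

(2t+9)(5a−4)

Group as (10ta−8t) + (45a−36) = 2t(5a−4) + 9(5a−4).
Both groups share the factor (5a−4).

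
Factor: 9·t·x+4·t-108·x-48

(9·x+4)·(t-12)

Group as (9·t·x+4·t) + (-108·x-48) = t·(9·x+4) - 12·(9·x+4).
Both groups share the factor (9·x+4).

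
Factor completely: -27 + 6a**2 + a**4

Substitute u = a**2 to get a quadratic in u, then factor.
a**2 + 9 is irreducible over ℤ (sum of squares).
a**2 - 3 is irreducible over ℤ (3 is not a perfect square).

(a**2 + 9)(a**2 - 3)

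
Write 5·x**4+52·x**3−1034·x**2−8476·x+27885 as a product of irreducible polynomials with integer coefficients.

(5·x−13)·(x+11)·(x+15)·(x−13)

By the rational root theorem, x = 13 is a root, so (x−13) is a factor; dividing leaves 5·x**3+117·x**2+487·x−2145.
Next, x = 13/5 is a root, so (5·x−13) is a factor; dividing leaves x**2+26·x+165.
The remaining quadratic factors as (x+15)(x+11).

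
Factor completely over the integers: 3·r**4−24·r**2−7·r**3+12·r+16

By the rational root theorem, r = 4 is a root, so (r−4) is a factor; dividing leaves 3·r**3+5·r**2−4·r−4.
Continuing, r = −2/3 is a root, giving the factor (3·r+2) and quotient r**2+r−2.
The remaining quadratic factors as (r−1)(r+2).

(3·r+2)·(r+2)·(r−1)·(r−4)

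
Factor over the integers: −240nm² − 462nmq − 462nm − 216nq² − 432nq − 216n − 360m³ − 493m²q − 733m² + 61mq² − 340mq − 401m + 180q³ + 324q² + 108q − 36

−(5m + 4q + 4)(8m + 9q + 9)(6n + 9m − 5q + 1)

Group: 6n(−40m² − 77mq − 77m − 36q² − 72q − 36) + (9m − 5q + 1)(−40m² − 77mq − 77m − 36q² − 72q − 36); both groups contain (−40m² − 77mq − 77m − 36q² − 72q − 36), so (6n + 9m − 5q + 1) is a factor with cofactor −40m² − 77mq − 77m − 36q² − 72q − 36.
The cofactor groups again: −40m² − 77mq − 77m − 36q² − 72q − 36 = −5m(8m + 9q + 9) + (−4q − 4)(8m + 9q + 9); both groups contain (8m + 9q + 9), giving −(5m + 4q + 4)(8m + 9q + 9).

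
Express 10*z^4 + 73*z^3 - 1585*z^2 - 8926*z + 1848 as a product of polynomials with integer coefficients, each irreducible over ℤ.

(2*z + 11)*(5*z - 1)*(z + 14)*(z - 12)

By the rational root theorem, z = -14 is a root, so (z + 14) is a factor; dividing leaves 10*z^3 - 67*z^2 - 647*z + 132.
Next, z = -11/2 is a root, so (2*z + 11) is a factor; dividing leaves 5*z^2 - 61*z + 12.
The remaining quadratic factors as (z - 12)(5*z - 1).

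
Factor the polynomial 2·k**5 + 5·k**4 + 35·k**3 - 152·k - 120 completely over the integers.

Trying the rational-root candidates, k = -1 is a root, giving the factor (k + 1) and quotient 2·k**4 + 3·k**3 + 32·k**2 - 32·k - 120.
Continuing, k = 2 is a root, so (k - 2) is a factor; dividing leaves 2·k**3 + 7·k**2 + 46·k + 60.
Continuing, k = -3/2 is a root, so (2·k + 3) divides it; the quotient is k**2 + 2·k + 20.
The quadratic k**2 + 2·k + 20 has discriminant -76 < 0 and is irreducible over ℤ.

(2·k + 3)·(k + 1)·(k - 2)·(k**2 + 2·k + 20)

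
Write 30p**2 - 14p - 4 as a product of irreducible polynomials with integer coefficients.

Pull out the common factor 2, then factor the remaining trinomial.

2(3p - 2)(5p + 1)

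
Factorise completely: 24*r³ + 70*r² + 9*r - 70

(4*r + 7)*(6*r - 5)*(r + 2)

Among the possible rational roots, r = -2 is a root, so (r + 2) is a factor; dividing leaves 24*r² + 22*r - 35.
The remaining quadratic factors as (4*r + 7)(6*r - 5).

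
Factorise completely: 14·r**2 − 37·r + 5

Need a pair with product 14·5 = 70 and sum −37: that's −2 and −35.
Split the middle term: 14·r**2 − 2·r − 35·r + 5 = 2·r·(7·r − 1) − 5·(7·r − 1).

(2·r − 5)·(7·r − 1)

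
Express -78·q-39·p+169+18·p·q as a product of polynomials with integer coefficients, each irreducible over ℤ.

(3·p-13)·(6·q-13)

Group as (18·p·q-39·p) + (-78·q+169) = 3·p·(6·q-13) - 13·(6·q-13).
Both groups share the factor (6·q-13).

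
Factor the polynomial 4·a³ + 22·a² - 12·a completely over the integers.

2·a·(2·a - 1)·(a + 6)

Pull out the common factor 2·a, then factor the remaining trinomial.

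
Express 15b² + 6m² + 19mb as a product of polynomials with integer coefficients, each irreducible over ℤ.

Group: 2m(3m + 5b) + 3b(3m + 5b); both groups contain (3m + 5b).

(2m + 3b)(3m + 5b)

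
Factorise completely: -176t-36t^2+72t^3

Pull out the common factor 4t, then factor the remaining trinomial.

4t(3t+4)(6t-11)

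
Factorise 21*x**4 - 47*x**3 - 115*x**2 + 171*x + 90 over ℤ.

(3*x - 5)*(7*x + 3)*(x + 2)*(x - 3)

Trying the rational-root candidates, x = 3 is a root, giving the factor (x - 3) and quotient 21*x**3 + 16*x**2 - 67*x - 30.
Continuing, x = 5/3 is a root, so (3*x - 5) is a factor; dividing leaves 7*x**2 + 17*x + 6.
The remaining quadratic factors as (x + 2)(7*x + 3).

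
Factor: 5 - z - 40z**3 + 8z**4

(2z - 1)(z - 5)(4z**2 + 2z + 1)

Group as (8z**4 - z) + (-40z**3 + 5) = z(8z**3 - 1) - 5(8z**3 - 1).
Both groups share the factor (8z**3 - 1).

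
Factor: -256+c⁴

(c)⁴ − (4)⁴ = ((c)² − (4)²)((c)² + (4)²); the first factor splits again, the second (c²+16) is irreducible.

(c+4)(c-4)(c²+16)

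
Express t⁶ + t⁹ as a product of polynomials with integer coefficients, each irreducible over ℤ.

t⁶(t + 1)(t² - t + 1)

Every term has a factor of t⁶; factoring it out leaves t³ + 1.
Recognize a sum of cubes with the parts t and 1.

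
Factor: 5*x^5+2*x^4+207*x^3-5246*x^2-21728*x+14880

(5*x-3)*(x+4)*(x-10)*(x^2+7*x+124)

Testing divisors of the constant over divisors of the leading coefficient, x = -4 is a root, so (x+4) divides it; the quotient is 5*x^4-18*x^3+279*x^2-6362*x+3720.
Then x = 10 is a root, giving the factor (x-10) and quotient 5*x^3+32*x^2+599*x-372.
Then x = 3/5 is a root, so (5*x-3) divides it; the quotient is x^2+7*x+124.
The quadratic x^2+7*x+124 has discriminant -447 < 0 and is irreducible over ℤ.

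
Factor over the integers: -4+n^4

Substitute u = n^2 to get a quadratic in u, then factor.
n^2+2 is irreducible over ℤ (always positive, so no real roots).
n^2-2 is irreducible over ℤ (2 is not a perfect square).

(n^2+2)*(n^2-2)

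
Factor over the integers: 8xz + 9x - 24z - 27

(8z + 9)(x - 3)

Group as (8xz + 9x) + (-24z - 27) = x(8z + 9) - 3(8z + 9).
Both groups share the factor (8z + 9).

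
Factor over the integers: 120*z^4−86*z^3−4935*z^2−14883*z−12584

(4*z+13)*(5*z+11)*(6*z+11)*(z−8)

Testing divisors of the constant over divisors of the leading coefficient, z = −13/4 is a root, so (4*z+13) divides it; the quotient is 30*z^3−119*z^2−847*z−968.
Then z = −11/6 is a root, so (6*z+11) is a factor; dividing leaves 5*z^2−29*z−88.
The remaining quadratic factors as (z−8)(5*z+11).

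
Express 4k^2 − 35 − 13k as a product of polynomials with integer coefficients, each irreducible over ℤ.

(4k + 7)(k − 5)

Need a pair with product 4·(−35) = −140 and sum −13: that's −20 and 7.
Split the middle term: 4k^2 − 20k + 7k − 35 = 4k(k − 5) + 7(k − 5).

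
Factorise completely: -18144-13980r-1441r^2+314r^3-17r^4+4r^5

(4r+7)(r+3)(r-8)(r^2-r+108)

Testing divisors of the constant over divisors of the leading coefficient, r = -3 is a root, so (r+3) is a factor; dividing leaves 4r^4-29r^3+401r^2-2644r-6048.
Next, r = 8 is a root, so (r-8) is a factor; dividing leaves 4r^3+3r^2+425r+756.
Next, r = -7/4 is a root, so (4r+7) divides it; the quotient is r^2-r+108.
The quadratic r^2-r+108 has discriminant -431 < 0 and is irreducible over ℤ.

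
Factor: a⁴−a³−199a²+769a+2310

Testing divisors of the constant over divisors of the leading coefficient, a = −2 is a root, so (a+2) is a factor; dividing leaves a³−3a²−193a+1155.
Continuing, a = −15 is a root, giving the factor (a+15) and quotient a²−18a+77.
The remaining quadratic factors as (a−7)(a−11).

(a+15)(a+2)(a−11)(a−7)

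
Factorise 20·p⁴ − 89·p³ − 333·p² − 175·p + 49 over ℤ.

By the rational root theorem, p = −7/4 is a root, so (4·p + 7) is a factor; dividing leaves 5·p³ − 31·p² − 29·p + 7.
Then p = 1/5 is a root, so (5·p − 1) is a factor; dividing leaves p² − 6·p − 7.
The remaining quadratic factors as (p + 1)(p − 7).

(4·p + 7)·(5·p − 1)·(p + 1)·(p − 7)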